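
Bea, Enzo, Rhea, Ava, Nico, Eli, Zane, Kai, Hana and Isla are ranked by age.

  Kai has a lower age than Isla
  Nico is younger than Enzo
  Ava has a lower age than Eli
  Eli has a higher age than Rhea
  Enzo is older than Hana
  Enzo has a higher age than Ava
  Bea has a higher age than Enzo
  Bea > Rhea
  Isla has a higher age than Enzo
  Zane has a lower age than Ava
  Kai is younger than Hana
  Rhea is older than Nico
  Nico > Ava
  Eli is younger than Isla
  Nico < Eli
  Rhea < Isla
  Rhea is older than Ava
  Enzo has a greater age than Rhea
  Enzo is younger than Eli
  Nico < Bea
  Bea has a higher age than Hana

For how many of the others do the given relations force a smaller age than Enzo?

From Enzo the given relations immediately reach Hana, Ava, Nico, Rhea.
From those, Kai, Zane — 6 in total.
Nothing else is reachable below Enzo; 6 in all.

6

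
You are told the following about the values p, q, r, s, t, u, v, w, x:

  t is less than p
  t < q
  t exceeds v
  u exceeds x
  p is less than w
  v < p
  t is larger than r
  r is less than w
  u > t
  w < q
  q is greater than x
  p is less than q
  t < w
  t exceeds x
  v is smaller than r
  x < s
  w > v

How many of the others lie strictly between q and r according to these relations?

3

The relations place r below q. An element lies strictly between them when it is forced above r and also forced below q.
Above r: {t, p, w, u}. Below q: {v, x, t, p, w}.
Intersection: {t, p, w} — 3.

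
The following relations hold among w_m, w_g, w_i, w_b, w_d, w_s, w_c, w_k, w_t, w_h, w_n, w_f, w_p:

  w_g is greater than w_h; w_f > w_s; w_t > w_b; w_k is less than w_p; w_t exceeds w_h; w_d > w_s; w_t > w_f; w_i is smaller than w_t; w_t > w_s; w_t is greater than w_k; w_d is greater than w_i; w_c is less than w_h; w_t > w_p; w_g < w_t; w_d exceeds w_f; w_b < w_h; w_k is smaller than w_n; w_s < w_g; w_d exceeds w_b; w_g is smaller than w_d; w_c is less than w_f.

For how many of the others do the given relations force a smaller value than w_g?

4

The elements the relations force below w_g are w_c, w_b, w_s, w_h — no chain reaches any other.
That is 4.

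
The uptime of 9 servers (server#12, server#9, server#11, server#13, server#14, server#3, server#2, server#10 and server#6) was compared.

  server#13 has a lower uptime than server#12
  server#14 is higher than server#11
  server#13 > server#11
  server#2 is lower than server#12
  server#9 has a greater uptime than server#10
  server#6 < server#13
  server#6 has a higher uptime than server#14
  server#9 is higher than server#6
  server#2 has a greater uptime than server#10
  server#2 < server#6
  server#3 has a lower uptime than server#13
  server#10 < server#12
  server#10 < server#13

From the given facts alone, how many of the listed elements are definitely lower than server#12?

7

Directly below server#12: server#10, server#2, server#13.
One step further: server#3, server#11, server#6 (6 so far).
One step further: server#14 (7 so far).
No other element is forced below server#12 by the given relations, so the count is 7.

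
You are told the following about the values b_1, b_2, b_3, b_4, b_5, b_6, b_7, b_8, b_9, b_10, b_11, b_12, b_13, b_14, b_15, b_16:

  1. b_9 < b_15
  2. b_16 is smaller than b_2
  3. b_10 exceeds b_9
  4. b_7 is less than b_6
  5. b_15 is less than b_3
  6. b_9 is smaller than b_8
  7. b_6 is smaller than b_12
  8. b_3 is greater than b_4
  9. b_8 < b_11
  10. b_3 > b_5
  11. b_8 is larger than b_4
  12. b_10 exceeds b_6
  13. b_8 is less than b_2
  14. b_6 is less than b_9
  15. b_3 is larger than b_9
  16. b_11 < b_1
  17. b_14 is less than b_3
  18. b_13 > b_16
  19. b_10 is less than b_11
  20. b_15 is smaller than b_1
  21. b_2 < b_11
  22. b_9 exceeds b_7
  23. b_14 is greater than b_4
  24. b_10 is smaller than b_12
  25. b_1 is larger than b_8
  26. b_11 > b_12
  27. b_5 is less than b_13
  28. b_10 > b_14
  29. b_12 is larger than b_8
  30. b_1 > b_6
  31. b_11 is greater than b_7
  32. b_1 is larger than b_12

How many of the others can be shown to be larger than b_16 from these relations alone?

Directly above b_16: b_13, b_2.
One step further: b_11 (3 so far).
One step further: b_1 (4 so far).
Nothing else is reachable above b_16; 4 in all.

4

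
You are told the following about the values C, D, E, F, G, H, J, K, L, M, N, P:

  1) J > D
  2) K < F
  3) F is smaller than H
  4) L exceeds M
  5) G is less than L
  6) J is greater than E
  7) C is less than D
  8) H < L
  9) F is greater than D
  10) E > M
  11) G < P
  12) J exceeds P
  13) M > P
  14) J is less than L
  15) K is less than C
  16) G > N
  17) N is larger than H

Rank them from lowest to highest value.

Each adjacent pair is fixed by a given relation: K < C; C < D; D < F; F < H; H < N; N < G; G < P; P < M; M < E; E < J; J < L. Chaining them end to end gives the full order.

K < C < D < F < H < N < G < P < M < E < J < L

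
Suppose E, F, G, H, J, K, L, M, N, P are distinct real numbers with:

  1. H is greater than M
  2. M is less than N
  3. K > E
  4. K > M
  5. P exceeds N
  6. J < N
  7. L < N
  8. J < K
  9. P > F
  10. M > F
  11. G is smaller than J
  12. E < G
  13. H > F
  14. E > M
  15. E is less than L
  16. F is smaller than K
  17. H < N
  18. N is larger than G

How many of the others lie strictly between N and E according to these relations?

The relations place E below N. An element lies strictly between them when it is forced above E and also forced below N.
Above E: {G, J, L, K, P}. Below N: {F, M, H, G, J, L}.
Intersection: {G, J, L} — 3.

3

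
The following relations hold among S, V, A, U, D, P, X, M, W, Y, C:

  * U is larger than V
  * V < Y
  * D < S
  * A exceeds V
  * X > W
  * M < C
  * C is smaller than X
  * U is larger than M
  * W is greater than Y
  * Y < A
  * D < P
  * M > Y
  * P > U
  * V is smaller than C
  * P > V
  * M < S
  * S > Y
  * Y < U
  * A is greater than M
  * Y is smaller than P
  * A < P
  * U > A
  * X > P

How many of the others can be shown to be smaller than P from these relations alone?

6

Directly below P: V, D, Y, A, U.
One step further: M (6 so far).
Nothing else is reachable below P; 6 in all.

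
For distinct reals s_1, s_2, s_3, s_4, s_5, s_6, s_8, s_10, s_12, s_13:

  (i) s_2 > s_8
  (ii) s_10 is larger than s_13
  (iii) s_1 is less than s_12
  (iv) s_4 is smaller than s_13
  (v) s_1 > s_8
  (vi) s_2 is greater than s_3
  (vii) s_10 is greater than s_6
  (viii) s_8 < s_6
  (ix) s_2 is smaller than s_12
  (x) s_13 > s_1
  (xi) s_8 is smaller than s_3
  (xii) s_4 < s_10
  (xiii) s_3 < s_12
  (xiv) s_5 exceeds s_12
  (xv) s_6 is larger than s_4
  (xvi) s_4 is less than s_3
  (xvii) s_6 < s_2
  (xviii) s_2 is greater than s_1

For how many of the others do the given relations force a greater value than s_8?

From s_8 the given relations immediately reach s_3, s_6, s_1, s_2.
From those, s_13, s_12, s_10 — 7 in total.
From those, s_5 — 8 in total.
Nothing else is reachable above s_8; 8 in all.

8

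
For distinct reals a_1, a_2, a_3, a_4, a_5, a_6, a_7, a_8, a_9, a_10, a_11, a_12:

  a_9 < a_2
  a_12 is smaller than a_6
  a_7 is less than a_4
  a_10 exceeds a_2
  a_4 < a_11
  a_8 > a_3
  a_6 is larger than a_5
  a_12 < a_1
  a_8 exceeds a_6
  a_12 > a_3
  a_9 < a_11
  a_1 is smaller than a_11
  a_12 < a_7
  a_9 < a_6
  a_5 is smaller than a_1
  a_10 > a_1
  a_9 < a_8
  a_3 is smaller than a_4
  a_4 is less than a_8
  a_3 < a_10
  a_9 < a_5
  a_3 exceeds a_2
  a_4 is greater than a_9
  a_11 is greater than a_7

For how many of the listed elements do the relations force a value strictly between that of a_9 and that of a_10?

5

Chaining upward from a_9 reaches: a_2, a_3, a_12, a_5, a_7, a_1, a_4, a_6, a_11, a_8.
Chaining downward from a_10 reaches: a_2, a_3, a_12, a_5, a_1.
Strictly between a_9 and a_10 are those in both lists: a_2, a_3, a_12, a_5, a_1 — 5 elements.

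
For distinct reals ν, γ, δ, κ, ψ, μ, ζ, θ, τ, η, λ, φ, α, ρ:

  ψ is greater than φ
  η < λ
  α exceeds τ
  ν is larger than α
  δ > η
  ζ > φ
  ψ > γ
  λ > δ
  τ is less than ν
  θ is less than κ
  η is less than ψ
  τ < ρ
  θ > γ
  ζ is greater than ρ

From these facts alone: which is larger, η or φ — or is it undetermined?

Following every chain through η: above η we get δ, λ, ψ.
φ is not reached, and no chain runs the other way from φ to η.
So the given relations leave the order of η and φ undetermined.

undetermined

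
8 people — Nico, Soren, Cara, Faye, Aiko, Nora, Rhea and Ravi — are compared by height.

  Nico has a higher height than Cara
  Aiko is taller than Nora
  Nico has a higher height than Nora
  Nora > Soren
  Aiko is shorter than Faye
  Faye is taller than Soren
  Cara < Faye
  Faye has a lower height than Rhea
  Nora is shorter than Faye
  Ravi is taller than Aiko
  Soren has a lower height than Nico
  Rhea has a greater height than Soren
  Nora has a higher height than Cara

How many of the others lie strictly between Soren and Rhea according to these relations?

Chaining upward from Soren reaches: Nora, Aiko, Ravi, Nico, Faye.
Chaining downward from Rhea reaches: Cara, Nora, Aiko, Faye.
Strictly between Soren and Rhea are those in both lists: Nora, Aiko, Faye — 3 elements.

3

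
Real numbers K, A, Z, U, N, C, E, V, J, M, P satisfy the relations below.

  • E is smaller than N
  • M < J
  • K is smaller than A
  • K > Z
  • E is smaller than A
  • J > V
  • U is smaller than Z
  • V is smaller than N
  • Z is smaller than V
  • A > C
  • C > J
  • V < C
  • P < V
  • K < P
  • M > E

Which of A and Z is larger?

Link the given pairs in sequence: Z < K; K < P; P < V; V < J; J < C; C < A.
Together: Z < K < P < V < J < C < A.
So Z < A; A is the larger of the two.

A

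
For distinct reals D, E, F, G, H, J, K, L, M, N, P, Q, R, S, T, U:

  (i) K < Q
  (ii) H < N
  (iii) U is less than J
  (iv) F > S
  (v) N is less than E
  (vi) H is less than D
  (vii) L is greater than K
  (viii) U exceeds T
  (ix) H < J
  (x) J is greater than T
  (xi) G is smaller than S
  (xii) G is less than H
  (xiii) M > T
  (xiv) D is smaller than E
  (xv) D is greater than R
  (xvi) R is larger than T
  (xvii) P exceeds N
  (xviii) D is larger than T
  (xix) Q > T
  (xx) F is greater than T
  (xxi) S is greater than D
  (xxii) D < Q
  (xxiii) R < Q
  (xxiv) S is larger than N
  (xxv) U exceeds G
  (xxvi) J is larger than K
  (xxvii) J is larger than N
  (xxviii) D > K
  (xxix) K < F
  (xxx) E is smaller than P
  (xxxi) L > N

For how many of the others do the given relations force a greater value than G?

The elements the relations force above G are H, N, L, U, J, D, S, E, Q, F, P — no chain reaches any other.
That is 11.

11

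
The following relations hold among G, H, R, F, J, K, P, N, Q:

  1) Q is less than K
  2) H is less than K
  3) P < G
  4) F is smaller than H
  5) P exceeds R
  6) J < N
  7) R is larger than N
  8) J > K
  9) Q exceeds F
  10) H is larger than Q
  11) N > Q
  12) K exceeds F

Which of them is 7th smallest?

Piecing the relations together gives one ordering: F < Q < H < K < J < N < R < P < G.
Counting 7 from the smallest end gives R.

R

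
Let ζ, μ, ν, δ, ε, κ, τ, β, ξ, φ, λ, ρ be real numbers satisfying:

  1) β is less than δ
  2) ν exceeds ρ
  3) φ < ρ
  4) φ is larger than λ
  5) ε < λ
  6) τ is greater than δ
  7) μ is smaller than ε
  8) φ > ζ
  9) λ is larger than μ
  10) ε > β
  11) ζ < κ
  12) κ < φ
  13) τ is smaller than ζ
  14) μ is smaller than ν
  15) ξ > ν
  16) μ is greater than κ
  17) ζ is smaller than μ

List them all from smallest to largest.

Nothing is placed below β, so it is least; from there β < δ; δ < τ; τ < ζ; ζ < κ; κ < μ; μ < ε; ε < λ; λ < φ; φ < ρ; ρ < ν; ν < ξ, each given directly.

β < δ < τ < ζ < κ < μ < ε < λ < φ < ρ < ν < ξ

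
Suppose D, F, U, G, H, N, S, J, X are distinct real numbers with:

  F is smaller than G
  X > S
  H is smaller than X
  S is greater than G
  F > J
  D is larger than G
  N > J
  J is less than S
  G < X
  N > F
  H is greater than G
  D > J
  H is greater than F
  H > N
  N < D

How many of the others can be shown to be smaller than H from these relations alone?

From H the given relations immediately reach F, G, N.
From those, J — 4 in total.
No other element is forced below H by the given relations, so the count is 4.

4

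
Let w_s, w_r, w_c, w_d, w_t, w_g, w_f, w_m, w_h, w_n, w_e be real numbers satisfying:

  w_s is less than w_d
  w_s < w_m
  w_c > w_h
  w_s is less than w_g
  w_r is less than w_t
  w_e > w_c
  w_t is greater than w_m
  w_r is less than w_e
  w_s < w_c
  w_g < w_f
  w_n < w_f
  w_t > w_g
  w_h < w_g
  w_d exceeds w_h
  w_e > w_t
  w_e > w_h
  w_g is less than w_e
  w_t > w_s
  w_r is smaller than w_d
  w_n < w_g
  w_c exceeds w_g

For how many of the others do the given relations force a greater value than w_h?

The elements the relations force above w_h are w_d, w_g, w_t, w_f, w_c, w_e — no chain reaches any other.
That is 6.

6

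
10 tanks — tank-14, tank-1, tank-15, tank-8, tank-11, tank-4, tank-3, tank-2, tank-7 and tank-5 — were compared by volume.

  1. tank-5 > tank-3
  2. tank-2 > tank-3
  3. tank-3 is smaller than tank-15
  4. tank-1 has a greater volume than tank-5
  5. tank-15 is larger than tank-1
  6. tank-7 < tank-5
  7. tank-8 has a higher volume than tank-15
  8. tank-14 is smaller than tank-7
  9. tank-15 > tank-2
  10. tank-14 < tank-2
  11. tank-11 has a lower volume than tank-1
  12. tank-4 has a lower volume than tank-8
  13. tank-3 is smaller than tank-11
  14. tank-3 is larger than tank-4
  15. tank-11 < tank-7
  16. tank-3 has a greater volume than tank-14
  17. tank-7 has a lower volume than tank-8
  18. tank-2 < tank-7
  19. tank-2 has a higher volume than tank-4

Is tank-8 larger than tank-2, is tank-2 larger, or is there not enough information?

The relevant relations are tank-2 < tank-7; tank-7 < tank-5; tank-5 < tank-1; tank-1 < tank-15; tank-15 < tank-8.
Together: tank-2 < tank-7 < tank-5 < tank-1 < tank-15 < tank-8.
So tank-8 is larger.

tank-8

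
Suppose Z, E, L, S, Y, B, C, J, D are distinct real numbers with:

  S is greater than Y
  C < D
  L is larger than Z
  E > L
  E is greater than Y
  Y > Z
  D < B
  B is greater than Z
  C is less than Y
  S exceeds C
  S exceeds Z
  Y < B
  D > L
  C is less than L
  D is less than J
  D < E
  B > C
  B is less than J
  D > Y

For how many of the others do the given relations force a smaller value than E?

5

The elements the relations force below E are C, Z, L, Y, D — no chain reaches any other.
That is 5.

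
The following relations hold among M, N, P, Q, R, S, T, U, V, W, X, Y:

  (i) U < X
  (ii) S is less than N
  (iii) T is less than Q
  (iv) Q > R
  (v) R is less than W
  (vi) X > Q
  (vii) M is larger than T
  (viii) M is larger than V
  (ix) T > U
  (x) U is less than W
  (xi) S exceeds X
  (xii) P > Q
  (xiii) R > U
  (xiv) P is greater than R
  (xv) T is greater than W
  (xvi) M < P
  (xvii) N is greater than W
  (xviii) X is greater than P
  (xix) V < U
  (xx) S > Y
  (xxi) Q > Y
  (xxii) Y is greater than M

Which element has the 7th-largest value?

M

The consecutive relations fix a unique order: V < U < R < W < T < M < Y < Q < P < X < S < N.
Counting 7 from the largest end gives M.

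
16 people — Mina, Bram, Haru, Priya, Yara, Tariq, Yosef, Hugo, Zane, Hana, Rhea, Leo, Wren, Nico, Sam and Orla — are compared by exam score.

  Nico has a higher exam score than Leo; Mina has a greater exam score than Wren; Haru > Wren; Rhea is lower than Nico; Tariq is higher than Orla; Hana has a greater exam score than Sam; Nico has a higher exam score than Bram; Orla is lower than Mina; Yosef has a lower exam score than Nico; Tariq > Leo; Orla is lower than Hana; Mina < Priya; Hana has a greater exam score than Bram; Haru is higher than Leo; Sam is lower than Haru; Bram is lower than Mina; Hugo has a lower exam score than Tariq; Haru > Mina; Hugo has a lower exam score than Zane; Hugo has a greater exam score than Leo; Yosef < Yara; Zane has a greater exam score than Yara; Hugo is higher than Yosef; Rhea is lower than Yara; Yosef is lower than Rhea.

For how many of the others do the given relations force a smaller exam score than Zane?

5

The elements the relations force below Zane are Yosef, Leo, Rhea, Yara, Hugo — no chain reaches any other.
That is 5.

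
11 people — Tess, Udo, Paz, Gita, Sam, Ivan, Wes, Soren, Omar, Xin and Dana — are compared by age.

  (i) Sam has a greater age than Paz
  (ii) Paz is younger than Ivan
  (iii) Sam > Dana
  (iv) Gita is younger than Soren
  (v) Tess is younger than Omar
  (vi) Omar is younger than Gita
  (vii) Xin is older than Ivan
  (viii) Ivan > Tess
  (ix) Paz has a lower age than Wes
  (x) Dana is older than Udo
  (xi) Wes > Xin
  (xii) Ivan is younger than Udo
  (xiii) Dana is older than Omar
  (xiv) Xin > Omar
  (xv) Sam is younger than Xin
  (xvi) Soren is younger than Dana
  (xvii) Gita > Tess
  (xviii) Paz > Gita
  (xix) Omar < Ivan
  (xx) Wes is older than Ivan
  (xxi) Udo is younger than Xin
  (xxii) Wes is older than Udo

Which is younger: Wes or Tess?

Tess

The relevant relations are Tess < Omar; Omar < Gita; Gita < Paz; Paz < Ivan; Ivan < Udo; Udo < Dana; Dana < Sam; Sam < Xin; Xin < Wes.
Together: Tess < Omar < Gita < Paz < Ivan < Udo < Dana < Sam < Xin < Wes.
So Tess < Wes; Tess is the younger of the two.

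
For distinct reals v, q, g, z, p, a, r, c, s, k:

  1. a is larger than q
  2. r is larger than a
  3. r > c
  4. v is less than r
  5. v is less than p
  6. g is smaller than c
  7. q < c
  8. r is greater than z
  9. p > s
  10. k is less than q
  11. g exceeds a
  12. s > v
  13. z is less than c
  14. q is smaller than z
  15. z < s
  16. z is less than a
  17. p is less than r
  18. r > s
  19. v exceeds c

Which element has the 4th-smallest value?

a

The consecutive relations fix a unique order: k < q < z < a < g < c < v < s < p < r.
Counting 4 from the smallest end gives a.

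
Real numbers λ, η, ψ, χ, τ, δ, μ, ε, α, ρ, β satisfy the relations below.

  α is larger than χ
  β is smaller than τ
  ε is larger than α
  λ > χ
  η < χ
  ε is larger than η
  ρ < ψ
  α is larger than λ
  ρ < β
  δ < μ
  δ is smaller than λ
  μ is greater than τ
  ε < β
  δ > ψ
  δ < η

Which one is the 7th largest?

Piecing the relations together gives one ordering: ρ < ψ < δ < η < χ < λ < α < ε < β < τ < μ.
The 7th largest is χ.

χ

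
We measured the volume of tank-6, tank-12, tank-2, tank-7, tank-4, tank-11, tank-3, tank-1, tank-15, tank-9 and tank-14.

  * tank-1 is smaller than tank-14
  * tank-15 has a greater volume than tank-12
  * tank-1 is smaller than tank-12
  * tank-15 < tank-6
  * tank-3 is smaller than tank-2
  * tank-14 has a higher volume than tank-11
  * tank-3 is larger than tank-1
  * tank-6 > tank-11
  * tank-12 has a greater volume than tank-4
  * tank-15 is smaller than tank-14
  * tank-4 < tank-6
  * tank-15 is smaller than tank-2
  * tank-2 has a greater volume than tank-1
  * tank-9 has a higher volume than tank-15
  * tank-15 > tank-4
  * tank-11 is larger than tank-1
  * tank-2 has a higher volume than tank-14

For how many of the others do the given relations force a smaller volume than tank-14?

5

The elements the relations force below tank-14 are tank-4, tank-1, tank-11, tank-12, tank-15 — no chain reaches any other.
That is 5.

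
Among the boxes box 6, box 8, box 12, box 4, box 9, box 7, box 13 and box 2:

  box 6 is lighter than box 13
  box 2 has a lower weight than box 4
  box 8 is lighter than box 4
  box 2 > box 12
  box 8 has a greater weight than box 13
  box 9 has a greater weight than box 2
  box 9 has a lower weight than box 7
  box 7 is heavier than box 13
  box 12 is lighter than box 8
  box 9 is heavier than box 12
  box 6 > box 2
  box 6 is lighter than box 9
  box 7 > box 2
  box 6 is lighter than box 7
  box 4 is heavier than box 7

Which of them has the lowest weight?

box 12

box 2 is not least since box 12 < box 2; box 6 is not least since box 2 < box 6; box 13 is not least since box 6 < box 13; box 9 is not least since box 6 < box 9; box 8 is not least since box 12 < box 8; box 7 is not least since box 9 < box 7; box 4 is not least since box 8 < box 4.
Only box 12 has nothing below it, so box 12 is the lowest weight.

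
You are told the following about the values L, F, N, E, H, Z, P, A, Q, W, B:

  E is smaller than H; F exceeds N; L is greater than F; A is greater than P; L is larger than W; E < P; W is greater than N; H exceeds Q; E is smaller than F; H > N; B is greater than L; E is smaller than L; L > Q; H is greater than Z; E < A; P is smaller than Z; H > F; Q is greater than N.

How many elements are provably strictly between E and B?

2

Chaining upward from E reaches: F, P, Z, A, L, H.
Chaining downward from B reaches: N, F, Q, W, L.
Strictly between E and B are those in both lists: F, L — 2 elements.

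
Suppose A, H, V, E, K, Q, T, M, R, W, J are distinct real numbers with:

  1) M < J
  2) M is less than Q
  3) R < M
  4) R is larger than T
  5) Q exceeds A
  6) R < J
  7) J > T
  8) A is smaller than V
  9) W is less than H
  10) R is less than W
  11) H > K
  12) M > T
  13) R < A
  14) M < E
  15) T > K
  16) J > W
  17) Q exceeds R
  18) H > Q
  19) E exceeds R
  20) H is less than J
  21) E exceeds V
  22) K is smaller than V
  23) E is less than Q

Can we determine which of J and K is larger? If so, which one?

J

K < T and T < R give K < R.
Then R < A extends the chain to A.
With A < V: K < T < R < A < V.
With V < E: K < T < R < A < V < E.
With E < Q: K < T < R < A < V < E < Q.
Then Q < H extends the chain to H.
With H < J: K < T < R < A < V < E < Q < H < J.
So J is larger.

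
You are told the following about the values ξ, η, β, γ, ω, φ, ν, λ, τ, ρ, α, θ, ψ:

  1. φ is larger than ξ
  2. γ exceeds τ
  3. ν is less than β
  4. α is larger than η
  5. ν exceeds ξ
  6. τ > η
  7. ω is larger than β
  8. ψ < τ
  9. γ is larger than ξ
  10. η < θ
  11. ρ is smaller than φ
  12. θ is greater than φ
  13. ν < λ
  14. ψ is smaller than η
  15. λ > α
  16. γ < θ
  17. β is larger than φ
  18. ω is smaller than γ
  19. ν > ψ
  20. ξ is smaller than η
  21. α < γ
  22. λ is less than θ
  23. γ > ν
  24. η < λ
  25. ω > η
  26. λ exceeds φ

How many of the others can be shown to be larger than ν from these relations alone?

The elements the relations force above ν are β, λ, ω, γ, θ — no chain reaches any other.
That is 5.

5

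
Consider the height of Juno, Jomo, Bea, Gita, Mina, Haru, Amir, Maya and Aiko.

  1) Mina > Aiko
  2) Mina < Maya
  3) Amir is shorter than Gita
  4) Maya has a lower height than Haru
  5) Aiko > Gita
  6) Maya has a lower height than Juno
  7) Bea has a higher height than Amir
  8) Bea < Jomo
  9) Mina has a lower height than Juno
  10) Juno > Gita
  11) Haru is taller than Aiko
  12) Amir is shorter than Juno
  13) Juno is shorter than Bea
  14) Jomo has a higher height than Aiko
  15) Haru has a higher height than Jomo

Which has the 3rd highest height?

Bea

Piecing the relations together gives one ordering: Amir < Gita < Aiko < Mina < Maya < Juno < Bea < Jomo < Haru.
Counting 3 from the largest end gives Bea.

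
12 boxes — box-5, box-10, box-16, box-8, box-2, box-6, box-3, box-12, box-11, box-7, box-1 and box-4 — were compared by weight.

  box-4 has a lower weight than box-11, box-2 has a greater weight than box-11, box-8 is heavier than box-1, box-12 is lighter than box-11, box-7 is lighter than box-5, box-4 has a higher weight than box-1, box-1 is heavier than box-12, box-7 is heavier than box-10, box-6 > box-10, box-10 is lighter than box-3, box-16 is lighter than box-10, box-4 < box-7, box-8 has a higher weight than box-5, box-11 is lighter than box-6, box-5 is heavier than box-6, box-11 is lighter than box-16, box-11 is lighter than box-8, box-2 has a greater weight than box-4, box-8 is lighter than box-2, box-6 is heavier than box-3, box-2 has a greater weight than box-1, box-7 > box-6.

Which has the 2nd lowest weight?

Piecing the relations together gives one ordering: box-12 < box-1 < box-4 < box-11 < box-16 < box-10 < box-3 < box-6 < box-7 < box-5 < box-8 < box-2.
Counting 2 from the smallest end gives box-1.

box-1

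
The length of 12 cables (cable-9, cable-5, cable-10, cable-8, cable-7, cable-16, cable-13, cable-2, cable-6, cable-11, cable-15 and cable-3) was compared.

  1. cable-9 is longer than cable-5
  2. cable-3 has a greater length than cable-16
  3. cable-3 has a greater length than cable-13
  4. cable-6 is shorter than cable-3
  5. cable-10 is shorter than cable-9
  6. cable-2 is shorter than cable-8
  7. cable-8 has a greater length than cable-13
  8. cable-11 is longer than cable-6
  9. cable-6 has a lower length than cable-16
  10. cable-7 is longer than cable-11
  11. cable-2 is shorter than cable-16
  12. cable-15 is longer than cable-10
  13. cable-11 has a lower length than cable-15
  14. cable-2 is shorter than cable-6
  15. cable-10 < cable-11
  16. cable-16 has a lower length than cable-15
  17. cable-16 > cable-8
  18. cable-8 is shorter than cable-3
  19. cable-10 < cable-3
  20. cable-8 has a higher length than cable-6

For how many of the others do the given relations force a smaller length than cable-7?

Directly below cable-7: cable-11.
One step further: cable-6, cable-10 (3 so far).
One step further: cable-2 (4 so far).
No other element is forced below cable-7 by the given relations, so the count is 4.

4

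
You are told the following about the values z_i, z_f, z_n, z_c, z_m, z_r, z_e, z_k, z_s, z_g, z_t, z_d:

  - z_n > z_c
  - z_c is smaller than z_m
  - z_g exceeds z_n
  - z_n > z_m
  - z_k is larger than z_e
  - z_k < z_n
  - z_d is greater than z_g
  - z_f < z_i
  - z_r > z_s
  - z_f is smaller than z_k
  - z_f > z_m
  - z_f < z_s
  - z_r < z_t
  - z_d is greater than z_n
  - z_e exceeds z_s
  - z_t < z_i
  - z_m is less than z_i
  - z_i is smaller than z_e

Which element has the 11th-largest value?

z_m

The consecutive relations fix a unique order: z_c < z_m < z_f < z_s < z_r < z_t < z_i < z_e < z_k < z_n < z_g < z_d.
The 11th largest is z_m.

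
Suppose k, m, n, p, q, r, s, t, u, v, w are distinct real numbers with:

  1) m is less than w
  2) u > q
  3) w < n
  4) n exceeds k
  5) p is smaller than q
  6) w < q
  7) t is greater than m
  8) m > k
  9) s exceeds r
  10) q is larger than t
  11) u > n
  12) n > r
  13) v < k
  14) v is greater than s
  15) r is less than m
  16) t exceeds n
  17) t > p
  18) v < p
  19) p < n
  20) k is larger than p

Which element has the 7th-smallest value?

The consecutive relations fix a unique order: r < s < v < p < k < m < w < n < t < q < u.
The 7th smallest is w.

w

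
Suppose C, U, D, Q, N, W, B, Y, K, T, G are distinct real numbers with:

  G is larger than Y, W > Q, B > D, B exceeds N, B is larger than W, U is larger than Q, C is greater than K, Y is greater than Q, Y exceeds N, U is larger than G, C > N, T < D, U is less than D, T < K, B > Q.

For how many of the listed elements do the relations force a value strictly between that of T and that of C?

Chaining upward from T reaches: D, K, B.
Chaining downward from C reaches: N, K.
Strictly between T and C are those in both lists: K — 1 element.

1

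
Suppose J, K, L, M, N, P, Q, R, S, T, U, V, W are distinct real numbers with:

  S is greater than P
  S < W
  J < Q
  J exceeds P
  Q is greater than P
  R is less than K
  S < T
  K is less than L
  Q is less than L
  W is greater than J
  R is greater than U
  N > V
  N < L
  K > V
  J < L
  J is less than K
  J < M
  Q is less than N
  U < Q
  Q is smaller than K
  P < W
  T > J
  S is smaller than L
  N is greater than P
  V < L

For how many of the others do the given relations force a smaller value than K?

Directly below K: J, Q, V, R.
One step further: P, U (6 so far).
Nothing else is reachable below K; 6 in all.

6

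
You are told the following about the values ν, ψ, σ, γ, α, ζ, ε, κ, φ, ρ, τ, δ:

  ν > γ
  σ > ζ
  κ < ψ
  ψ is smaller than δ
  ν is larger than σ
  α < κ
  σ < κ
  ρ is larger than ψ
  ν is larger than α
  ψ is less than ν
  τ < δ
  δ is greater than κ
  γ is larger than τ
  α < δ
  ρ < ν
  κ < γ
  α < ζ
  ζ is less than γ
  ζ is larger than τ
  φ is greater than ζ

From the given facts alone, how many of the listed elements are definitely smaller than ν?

The elements the relations force below ν are α, τ, ζ, σ, κ, ψ, γ, ρ — no chain reaches any other.
That is 8.

8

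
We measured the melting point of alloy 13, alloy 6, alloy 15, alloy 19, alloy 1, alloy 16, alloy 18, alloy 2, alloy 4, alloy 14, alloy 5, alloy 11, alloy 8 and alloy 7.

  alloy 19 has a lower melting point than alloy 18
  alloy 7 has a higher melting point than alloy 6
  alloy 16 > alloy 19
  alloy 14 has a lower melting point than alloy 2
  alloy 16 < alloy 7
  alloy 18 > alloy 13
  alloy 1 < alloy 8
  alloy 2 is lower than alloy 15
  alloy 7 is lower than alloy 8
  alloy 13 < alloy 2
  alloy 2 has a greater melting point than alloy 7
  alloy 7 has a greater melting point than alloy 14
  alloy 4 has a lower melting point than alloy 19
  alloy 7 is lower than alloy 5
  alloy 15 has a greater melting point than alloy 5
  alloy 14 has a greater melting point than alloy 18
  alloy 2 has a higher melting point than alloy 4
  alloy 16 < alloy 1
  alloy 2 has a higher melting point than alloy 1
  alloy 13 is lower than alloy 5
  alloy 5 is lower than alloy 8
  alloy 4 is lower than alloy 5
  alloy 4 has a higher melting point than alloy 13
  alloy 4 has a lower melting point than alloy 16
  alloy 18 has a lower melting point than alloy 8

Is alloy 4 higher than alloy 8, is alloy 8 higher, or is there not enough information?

alloy 8

alloy 4 < alloy 19 and alloy 19 < alloy 16 give alloy 4 < alloy 16.
With alloy 16 < alloy 7: alloy 4 < alloy 19 < alloy 16 < alloy 7.
With alloy 7 < alloy 8: alloy 4 < alloy 19 < alloy 16 < alloy 7 < alloy 8.
So alloy 8 is higher.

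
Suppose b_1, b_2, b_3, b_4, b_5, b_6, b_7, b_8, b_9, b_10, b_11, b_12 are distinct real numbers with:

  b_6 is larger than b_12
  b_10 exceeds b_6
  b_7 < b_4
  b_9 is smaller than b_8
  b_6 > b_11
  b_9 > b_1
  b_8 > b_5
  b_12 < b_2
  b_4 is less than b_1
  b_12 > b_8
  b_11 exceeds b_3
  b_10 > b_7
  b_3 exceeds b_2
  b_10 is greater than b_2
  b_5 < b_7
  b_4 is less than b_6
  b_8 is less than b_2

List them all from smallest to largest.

Each adjacent pair is fixed by a given relation: b_5 < b_7; b_7 < b_4; b_4 < b_1; b_1 < b_9; b_9 < b_8; b_8 < b_12; b_12 < b_2; b_2 < b_3; b_3 < b_11; b_11 < b_6; b_6 < b_10. Chaining them end to end gives the full order.

b_5 < b_7 < b_4 < b_1 < b_9 < b_8 < b_12 < b_2 < b_3 < b_11 < b_6 < b_10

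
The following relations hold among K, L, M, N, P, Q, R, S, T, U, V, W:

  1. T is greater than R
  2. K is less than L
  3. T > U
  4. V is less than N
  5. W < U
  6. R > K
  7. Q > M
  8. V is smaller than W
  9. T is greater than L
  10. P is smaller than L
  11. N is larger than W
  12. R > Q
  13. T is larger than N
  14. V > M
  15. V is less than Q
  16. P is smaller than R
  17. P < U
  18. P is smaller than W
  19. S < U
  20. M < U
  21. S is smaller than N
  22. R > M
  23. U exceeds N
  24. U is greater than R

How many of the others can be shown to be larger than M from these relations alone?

From M the given relations immediately reach V, Q, R, U.
From those, W, N, T — 7 in total.
Nothing else is reachable above M; 7 in all.

7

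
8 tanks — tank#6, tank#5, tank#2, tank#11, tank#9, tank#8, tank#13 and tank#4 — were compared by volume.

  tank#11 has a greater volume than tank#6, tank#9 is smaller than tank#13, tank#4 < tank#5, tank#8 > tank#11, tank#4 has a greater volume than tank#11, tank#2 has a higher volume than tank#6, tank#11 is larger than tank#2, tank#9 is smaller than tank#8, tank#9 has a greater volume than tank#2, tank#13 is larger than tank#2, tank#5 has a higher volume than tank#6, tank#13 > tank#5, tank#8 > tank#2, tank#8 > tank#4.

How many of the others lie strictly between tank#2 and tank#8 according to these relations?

Chaining upward from tank#2 reaches: tank#11, tank#4, tank#5, tank#9, tank#13.
Chaining downward from tank#8 reaches: tank#6, tank#11, tank#4, tank#9.
Strictly between tank#2 and tank#8 are those in both lists: tank#11, tank#4, tank#9 — 3 elements.

3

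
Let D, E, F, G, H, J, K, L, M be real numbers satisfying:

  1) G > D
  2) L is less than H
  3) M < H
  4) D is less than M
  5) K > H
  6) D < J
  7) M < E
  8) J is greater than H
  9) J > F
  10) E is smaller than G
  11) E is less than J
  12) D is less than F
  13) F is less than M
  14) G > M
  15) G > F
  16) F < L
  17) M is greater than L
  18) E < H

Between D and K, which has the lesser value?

D < F and F < L give D < L.
With L < M: D < F < L < M.
With M < E: D < F < L < M < E.
Then E < H extends the chain to H.
With H < K: D < F < L < M < E < H < K.
So D < K; D is the smaller of the two.

D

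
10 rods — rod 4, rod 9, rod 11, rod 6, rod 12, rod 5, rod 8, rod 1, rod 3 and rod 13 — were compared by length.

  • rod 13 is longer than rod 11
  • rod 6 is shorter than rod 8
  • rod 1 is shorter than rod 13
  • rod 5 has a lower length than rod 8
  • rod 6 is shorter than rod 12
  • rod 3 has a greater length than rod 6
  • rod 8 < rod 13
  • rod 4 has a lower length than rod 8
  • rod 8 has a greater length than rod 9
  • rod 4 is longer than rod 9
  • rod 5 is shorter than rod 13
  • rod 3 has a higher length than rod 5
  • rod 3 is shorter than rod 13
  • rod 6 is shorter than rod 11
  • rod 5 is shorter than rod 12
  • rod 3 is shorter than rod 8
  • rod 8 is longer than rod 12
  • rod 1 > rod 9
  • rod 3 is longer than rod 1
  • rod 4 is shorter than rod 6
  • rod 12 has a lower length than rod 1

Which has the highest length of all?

rod 9 is not greatest since rod 9 < rod 4; rod 5 is not greatest since rod 5 < rod 3; rod 4 is not greatest since rod 4 < rod 8; rod 6 is not greatest since rod 6 < rod 12; rod 12 is not greatest since rod 12 < rod 1; rod 1 is not greatest since rod 1 < rod 3; rod 3 is not greatest since rod 3 < rod 8; rod 11 is not greatest since rod 11 < rod 13; rod 8 is not greatest since rod 8 < rod 13.
Only rod 13 has nothing above it, so rod 13 is the highest length.

rod 13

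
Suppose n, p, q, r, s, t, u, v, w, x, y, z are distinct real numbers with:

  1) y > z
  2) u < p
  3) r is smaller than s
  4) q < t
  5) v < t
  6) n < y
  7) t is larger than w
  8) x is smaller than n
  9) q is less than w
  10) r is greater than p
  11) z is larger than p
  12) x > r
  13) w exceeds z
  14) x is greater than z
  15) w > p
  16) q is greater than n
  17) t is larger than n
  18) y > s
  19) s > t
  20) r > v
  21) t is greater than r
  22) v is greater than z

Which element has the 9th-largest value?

The consecutive relations fix a unique order: u < p < z < v < r < x < n < q < w < t < s < y.
Counting 9 from the largest end gives v.

v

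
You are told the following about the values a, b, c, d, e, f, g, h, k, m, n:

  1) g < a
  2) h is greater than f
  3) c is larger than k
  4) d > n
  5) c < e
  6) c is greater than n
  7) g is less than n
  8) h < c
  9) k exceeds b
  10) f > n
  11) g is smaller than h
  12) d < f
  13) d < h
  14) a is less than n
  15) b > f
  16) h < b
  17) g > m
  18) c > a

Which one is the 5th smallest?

Piecing the relations together gives one ordering: m < g < a < n < d < f < h < b < k < c < e.
The 5th smallest is d.

d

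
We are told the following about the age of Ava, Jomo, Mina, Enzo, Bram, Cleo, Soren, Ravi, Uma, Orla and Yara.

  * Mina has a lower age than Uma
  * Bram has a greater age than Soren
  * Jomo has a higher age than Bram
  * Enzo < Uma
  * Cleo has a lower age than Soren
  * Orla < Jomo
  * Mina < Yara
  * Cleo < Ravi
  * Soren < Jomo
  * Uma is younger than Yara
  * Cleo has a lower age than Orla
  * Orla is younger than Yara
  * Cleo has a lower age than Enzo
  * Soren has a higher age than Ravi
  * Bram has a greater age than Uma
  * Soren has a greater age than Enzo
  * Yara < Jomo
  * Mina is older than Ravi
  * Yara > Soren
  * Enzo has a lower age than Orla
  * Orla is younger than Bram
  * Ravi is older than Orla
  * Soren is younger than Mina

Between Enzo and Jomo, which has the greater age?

Jomo

Enzo < Orla and Orla < Ravi give Enzo < Ravi.
Then Ravi < Soren extends the chain to Soren.
With Soren < Mina: Enzo < Orla < Ravi < Soren < Mina.
With Mina < Uma: Enzo < Orla < Ravi < Soren < Mina < Uma.
Then Uma < Bram extends the chain to Bram.
With Bram < Jomo: Enzo < Orla < Ravi < Soren < Mina < Uma < Bram < Jomo.
So Enzo < Jomo; Jomo is the older of the two.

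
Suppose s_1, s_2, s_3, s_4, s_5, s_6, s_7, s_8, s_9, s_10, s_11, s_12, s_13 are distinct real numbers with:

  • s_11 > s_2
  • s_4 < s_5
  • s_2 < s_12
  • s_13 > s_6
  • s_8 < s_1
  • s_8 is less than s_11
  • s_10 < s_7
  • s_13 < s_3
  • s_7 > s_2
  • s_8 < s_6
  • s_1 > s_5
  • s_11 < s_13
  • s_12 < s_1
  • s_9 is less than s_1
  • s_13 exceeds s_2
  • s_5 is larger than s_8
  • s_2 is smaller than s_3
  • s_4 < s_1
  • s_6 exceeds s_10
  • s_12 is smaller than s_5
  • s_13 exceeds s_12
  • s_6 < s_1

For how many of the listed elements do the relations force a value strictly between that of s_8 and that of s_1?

The relations place s_8 below s_1. An element lies strictly between them when it is forced above s_8 and also forced below s_1.
Above s_8: {s_6, s_11, s_13, s_3, s_5}. Below s_1: {s_10, s_2, s_6, s_9, s_12, s_4, s_5}.
Intersection: {s_6, s_5} — 2.

2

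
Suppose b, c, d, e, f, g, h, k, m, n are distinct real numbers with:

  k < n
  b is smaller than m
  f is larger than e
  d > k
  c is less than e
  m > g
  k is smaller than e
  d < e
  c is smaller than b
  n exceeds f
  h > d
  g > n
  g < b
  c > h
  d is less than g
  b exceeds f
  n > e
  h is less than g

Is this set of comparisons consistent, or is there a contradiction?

Every relation is compatible with k < d < h < c < e < f < n < g < b < m; the set is consistent.

consistent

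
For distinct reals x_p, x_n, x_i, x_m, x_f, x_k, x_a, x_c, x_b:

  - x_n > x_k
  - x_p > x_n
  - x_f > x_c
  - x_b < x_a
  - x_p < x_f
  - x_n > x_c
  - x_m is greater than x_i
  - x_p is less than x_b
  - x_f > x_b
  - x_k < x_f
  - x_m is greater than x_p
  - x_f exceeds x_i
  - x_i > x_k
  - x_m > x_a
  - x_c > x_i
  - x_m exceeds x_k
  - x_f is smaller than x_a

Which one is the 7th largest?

x_c

Chaining the given pairs: x_k < x_i < x_c < x_n < x_p < x_b < x_f < x_a < x_m.
Counting 7 from the largest end gives x_c.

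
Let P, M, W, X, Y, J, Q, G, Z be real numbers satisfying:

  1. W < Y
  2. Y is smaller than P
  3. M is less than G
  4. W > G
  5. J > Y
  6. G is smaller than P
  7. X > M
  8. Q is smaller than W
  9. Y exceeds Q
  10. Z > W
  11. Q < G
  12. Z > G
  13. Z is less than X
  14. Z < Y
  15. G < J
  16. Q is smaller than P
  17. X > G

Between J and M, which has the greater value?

J

Following the relations from M: M < G < W < Z < Y < J.
So M < J; J is the larger of the two.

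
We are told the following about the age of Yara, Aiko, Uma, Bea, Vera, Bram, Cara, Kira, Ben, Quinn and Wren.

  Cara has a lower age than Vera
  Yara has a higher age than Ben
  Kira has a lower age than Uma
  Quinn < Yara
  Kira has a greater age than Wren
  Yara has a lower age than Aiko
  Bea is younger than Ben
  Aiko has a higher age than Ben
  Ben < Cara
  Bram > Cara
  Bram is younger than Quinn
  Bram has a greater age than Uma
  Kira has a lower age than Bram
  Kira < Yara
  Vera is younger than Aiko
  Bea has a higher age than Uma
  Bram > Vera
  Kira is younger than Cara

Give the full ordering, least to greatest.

Wren < Kira < Uma < Bea < Ben < Cara < Vera < Bram < Quinn < Yara < Aiko

The consecutive links are each given: Wren < Kira; Kira < Uma; Uma < Bea; Bea < Ben; Ben < Cara; Cara < Vera; Vera < Bram; Bram < Quinn; Quinn < Yara; Yara < Aiko.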